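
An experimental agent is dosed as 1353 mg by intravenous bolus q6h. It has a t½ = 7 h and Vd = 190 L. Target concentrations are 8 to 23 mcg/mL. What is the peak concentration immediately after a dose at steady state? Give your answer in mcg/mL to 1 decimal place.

15.9 mcg/mL

τ/t½ = 6/7 ≈ 0.85714, so fraction remaining f = (1/2)^(6/7) ≈ 0.5520.
At steady state, accumulation factor R = 1/(1 − e^(−kτ)) ≈ 2.2321.
Single-dose peak C₀ = D/Vd = 1353/190 ≈ 7.121 mcg/mL.
Steady-state peak Cmax,ss = C₀·R ≈ 7.121 × 2.2321 ≈ 15.895 mcg/mL.
Peak 15.9 mcg/mL vs MTC 23 mcg/mL: below toxic threshold.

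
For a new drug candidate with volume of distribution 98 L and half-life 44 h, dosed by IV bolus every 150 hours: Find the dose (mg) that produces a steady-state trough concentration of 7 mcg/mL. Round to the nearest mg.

τ/t½ = 150/44 ≈ 3.4091, so f = (1/2)^(150/44) ≈ 0.094137.
Cmin,ss = (D/Vd)·f/(1−f), so D = Cmin,ss·Vd·(1−f)/f.
D = 7 × 98 × (1−f)/f ≈ 7 × 98 × 9.62282 ≈ 6601.25 mg.

6601 mg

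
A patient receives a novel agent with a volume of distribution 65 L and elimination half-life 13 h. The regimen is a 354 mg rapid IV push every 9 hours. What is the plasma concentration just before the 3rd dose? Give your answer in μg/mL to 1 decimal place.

5.5 μg/mL

f = (1/2)^(τ/t½) = (1/2)^(9/13) ≈ 0.6189.
C₀ = D/Vd = 354/65 ≈ 5.446 μg/mL.
Before the 3rd dose, 2 doses have been given. Superposition: Cmin = C₀·(f + f²).
≈ 5.446 × (0.6189 + 0.3830) ≈ 5.446 × 1.0019 ≈ 5.456 μg/mL.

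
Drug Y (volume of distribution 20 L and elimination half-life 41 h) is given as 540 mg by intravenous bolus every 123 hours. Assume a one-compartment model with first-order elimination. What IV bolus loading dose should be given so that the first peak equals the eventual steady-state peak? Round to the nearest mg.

f = (1/2)^(123/41) ≈ 0.125000; accumulation ratio R = 1/(1−f) ≈ 1.14286.
Loading dose to hit Cmax,ss on first dose: D_load = D_maint·R ≈ 540 × 1.14286 ≈ 617.14 mg.

617 mg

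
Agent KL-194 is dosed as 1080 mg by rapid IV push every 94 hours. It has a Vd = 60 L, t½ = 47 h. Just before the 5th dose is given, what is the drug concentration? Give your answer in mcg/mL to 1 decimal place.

f = (1/2)^(τ/t½) = (1/2)^(94/47) ≈ 0.2500.
C₀ = D/Vd = 1080/60 ≈ 18.000 mcg/mL.
Before the 5th dose, 4 doses have been given. Superposition: Cmin = C₀·(f + f² + … + f^4).
≈ 18.000 × (0.2500 + 0.0625 + 0.0156 + 0.0039) ≈ 18.000 × 0.3320 ≈ 5.976 mcg/mL.

6.0 mcg/mL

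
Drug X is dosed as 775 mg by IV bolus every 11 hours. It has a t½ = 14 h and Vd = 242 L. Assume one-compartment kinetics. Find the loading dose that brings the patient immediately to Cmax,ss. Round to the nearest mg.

f = (1/2)^(11/14) ≈ 0.580065; accumulation ratio R = 1/(1−f) ≈ 2.38132.
Loading dose to hit Cmax,ss on first dose: D_load = D_maint·R ≈ 775 × 2.38132 ≈ 1845.52 mg.

1846 mg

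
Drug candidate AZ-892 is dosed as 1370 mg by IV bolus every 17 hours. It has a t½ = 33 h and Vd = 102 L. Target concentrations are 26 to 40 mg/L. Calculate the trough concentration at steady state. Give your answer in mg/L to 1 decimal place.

k = ln2/t½ = ln2/33 ≈ 0.021004 h⁻¹; fraction remaining f = e^(−kτ) = e^(−0.021004×17) ≈ 0.6997.
Each bolus raises the concentration by D/Vd = 1370/102 ≈ 13.431 mg/L.
Steady-state trough Cmin,ss = C₀·f/(1−f) ≈ 13.431 × 0.6997/0.3003 ≈ 31.294 mg/L.
Trough 31.3 mg/L vs MEC 26 mg/L: adequate.

31.3 mg/L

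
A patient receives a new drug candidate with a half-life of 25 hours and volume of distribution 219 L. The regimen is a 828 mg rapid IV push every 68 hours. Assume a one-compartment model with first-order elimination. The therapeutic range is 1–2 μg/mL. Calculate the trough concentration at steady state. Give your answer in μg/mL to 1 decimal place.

τ/t½ = 68/25 ≈ 2.72, so fraction remaining f = (1/2)^(68/25) ≈ 0.1518.
Single-dose peak C₀ = D/Vd = 828/219 ≈ 3.781 μg/mL.
Steady-state trough Cmin,ss = C₀·f/(1−f) ≈ 3.781 × 0.1518/0.8482 ≈ 0.677 μg/mL.
Trough 0.7 μg/mL vs MEC 1 μg/mL: subtherapeutic.

0.7 μg/mL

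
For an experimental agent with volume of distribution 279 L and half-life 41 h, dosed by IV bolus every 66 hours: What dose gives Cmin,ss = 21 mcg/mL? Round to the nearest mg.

12023 mg

τ/t½ = 66/41 ≈ 1.6098, so f = (1/2)^(66/41) ≈ 0.327654.
Cmin,ss = (D/Vd)·f/(1−f), so D = Cmin,ss·Vd·(1−f)/f.
D = 21 × 279 × (1−f)/f ≈ 21 × 279 × 2.05200 ≈ 12022.67 mg.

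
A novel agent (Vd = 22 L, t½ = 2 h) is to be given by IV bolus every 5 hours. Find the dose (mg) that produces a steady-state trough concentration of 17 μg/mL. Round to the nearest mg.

τ/t½ = 5/2 ≈ 2.5, so f = (1/2)^(5/2) ≈ 0.176777.
Cmin,ss = (D/Vd)·f/(1−f), so D = Cmin,ss·Vd·(1−f)/f.
D = 17 × 22 × (1−f)/f ≈ 17 × 22 × 4.65684 ≈ 1741.66 mg.

1742 mg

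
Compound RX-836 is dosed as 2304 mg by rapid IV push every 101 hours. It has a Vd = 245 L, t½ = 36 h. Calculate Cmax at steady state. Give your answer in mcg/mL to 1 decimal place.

τ/t½ = 101/36 ≈ 2.8056, so fraction remaining f = (1/2)^(101/36) ≈ 0.1430.
Accumulation ratio R = 1/(1 − f) ≈ 1/0.8570 ≈ 1.1669.
Each bolus raises the concentration by D/Vd = 2304/245 ≈ 9.404 mcg/mL.
Steady-state peak Cmax,ss = C₀·R ≈ 9.404 × 1.1669 ≈ 10.974 mcg/mL.

11.0 mcg/mL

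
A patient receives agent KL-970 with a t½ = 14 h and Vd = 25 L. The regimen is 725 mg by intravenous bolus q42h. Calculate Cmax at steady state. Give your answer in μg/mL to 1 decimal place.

33.1 μg/mL

τ = 42 h = 3 half-lives, so f = (1/2)^3 = 0.125.
At steady state, R = 1/(1 − 0.125) = 8/7.
Single-dose peak C₀ = D/Vd = 725/25 = 29 μg/mL.
Steady-state peak Cmax,ss = C₀·R = 29 × 8/7 ≈ 33.143 μg/mL.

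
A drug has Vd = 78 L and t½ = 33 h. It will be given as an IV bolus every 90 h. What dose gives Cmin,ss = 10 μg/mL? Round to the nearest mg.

4385 mg

τ/t½ = 90/33 ≈ 2.7273, so f = (1/2)^(90/33) ≈ 0.151011.
Cmin,ss = (D/Vd)·f/(1−f), so D = Cmin,ss·Vd·(1−f)/f.
D = 10 × 78 × (1−f)/f ≈ 10 × 78 × 5.62203 ≈ 4385.18 mg.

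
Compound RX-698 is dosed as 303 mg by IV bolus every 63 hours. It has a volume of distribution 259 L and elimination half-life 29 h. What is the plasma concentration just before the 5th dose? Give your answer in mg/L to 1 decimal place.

f = (1/2)^(τ/t½) = (1/2)^(63/29) ≈ 0.2218.
C₀ = D/Vd = 303/259 ≈ 1.170 mg/L.
Before the 5th dose, 4 doses have been given. Superposition: Cmin = C₀·(f + f² + … + f^4).
≈ 1.170 × (0.2218 + 0.0492 + 0.0109 + 0.0024) ≈ 1.170 × 0.2843 ≈ 0.333 mg/L.

0.3 mg/L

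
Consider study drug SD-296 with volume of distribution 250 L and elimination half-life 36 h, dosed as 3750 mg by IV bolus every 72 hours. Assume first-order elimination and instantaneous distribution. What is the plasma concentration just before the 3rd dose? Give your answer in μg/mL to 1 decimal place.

4.7 μg/mL

f = (1/2)^(τ/t½) = (1/2)^(72/36) ≈ 0.2500.
C₀ = D/Vd = 3750/250 ≈ 15.000 μg/mL.
Before the 3rd dose, 2 doses have been given. Superposition: Cmin = C₀·(f + f²).
≈ 15.000 × (0.2500 + 0.0625) ≈ 15.000 × 0.3125 ≈ 4.688 μg/mL.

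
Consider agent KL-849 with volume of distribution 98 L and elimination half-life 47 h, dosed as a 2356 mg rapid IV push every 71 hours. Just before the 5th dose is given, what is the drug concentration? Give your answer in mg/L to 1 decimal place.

12.8 mg/L

f = (1/2)^(τ/t½) = (1/2)^(71/47) ≈ 0.3510.
C₀ = D/Vd = 2356/98 ≈ 24.041 mg/L.
Before the 5th dose, 4 doses have been given. Superposition: Cmin = C₀·(f + f² + … + f^4).
≈ 24.041 × (0.3510 + 0.1232 + 0.0432 + 0.0152) ≈ 24.041 × 0.5326 ≈ 12.804 mg/L.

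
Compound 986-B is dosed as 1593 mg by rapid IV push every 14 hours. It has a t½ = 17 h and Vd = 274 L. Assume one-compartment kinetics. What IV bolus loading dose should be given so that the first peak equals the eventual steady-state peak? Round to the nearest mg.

f = (1/2)^(14/17) ≈ 0.565058; accumulation ratio R = 1/(1−f) ≈ 2.29916.
Loading dose to hit Cmax,ss on first dose: D_load = D_maint·R ≈ 1593 × 2.29916 ≈ 3662.56 mg.

3663 mg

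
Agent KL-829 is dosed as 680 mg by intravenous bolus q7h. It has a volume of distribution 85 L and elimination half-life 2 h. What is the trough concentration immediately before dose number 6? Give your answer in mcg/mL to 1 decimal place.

f = (1/2)^(τ/t½) = (1/2)^(7/2) ≈ 0.0884.
C₀ = D/Vd = 680/85 ≈ 8.000 mcg/mL.
Before the 6th dose, 5 doses have been given. Superposition: Cmin = C₀·(f + f² + … + f^5).
≈ 8.000 × (0.0884 + 0.0078 + 0.0007 + 0.0001 + 0.0000) ≈ 8.000 × 0.0970 ≈ 0.776 mcg/mL.

0.8 mcg/mL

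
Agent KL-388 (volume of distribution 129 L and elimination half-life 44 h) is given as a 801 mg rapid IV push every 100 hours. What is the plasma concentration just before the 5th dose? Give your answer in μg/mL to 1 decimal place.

1.6 μg/mL

f = (1/2)^(τ/t½) = (1/2)^(100/44) ≈ 0.2069.
C₀ = D/Vd = 801/129 ≈ 6.209 μg/mL.
Before the 5th dose, 4 doses have been given. Superposition: Cmin = C₀·(f + f² + … + f^4).
≈ 6.209 × (0.2069 + 0.0428 + 0.0089 + 0.0018) ≈ 6.209 × 0.2604 ≈ 1.617 μg/mL.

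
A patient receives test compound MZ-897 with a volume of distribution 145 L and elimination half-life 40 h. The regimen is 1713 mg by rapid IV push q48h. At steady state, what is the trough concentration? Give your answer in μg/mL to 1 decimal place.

Over one 48-h interval, 48/40 ≈ 1.2 half-lives elapse, leaving f ≈ 0.4353 of each dose.
At steady state, accumulation factor R = 1/(1 − e^(−kτ)) ≈ 1.7709.
Single-dose peak C₀ = D/Vd = 1713/145 ≈ 11.814 μg/mL.
Steady-state peak Cmax,ss = C₀·R ≈ 11.814 × 1.7709 ≈ 20.921 μg/mL.
One interval later, Cmin,ss = Cmax,ss·e^(−kτ) ≈ 20.921 × 0.4353 ≈ 9.107 μg/mL.

9.1 μg/mL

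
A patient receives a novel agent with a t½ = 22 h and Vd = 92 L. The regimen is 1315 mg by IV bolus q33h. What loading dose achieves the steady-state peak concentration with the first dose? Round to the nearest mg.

2034 mg

f = (1/2)^(33/22) ≈ 0.353553; accumulation ratio R = 1/(1−f) ≈ 1.54692.
Loading dose to hit Cmax,ss on first dose: D_load = D_maint·R ≈ 1315 × 1.54692 ≈ 2034.20 mg.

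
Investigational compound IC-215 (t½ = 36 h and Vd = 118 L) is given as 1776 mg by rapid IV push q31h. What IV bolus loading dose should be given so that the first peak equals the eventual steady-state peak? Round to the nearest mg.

3951 mg

f = (1/2)^(31/36) ≈ 0.550528; accumulation ratio R = 1/(1−f) ≈ 2.22483.
Loading dose to hit Cmax,ss on first dose: D_load = D_maint·R ≈ 1776 × 2.22483 ≈ 3951.30 mg.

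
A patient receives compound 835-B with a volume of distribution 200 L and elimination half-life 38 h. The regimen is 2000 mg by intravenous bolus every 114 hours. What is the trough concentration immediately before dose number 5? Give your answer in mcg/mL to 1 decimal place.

1.4 mcg/mL

f = (1/2)^(τ/t½) = (1/2)^(114/38) ≈ 0.1250.
C₀ = D/Vd = 2000/200 ≈ 10.000 mcg/mL.
Before the 5th dose, 4 doses have been given. Superposition: Cmin = C₀·(f + f² + … + f^4).
≈ 10.000 × (0.1250 + 0.0156 + 0.0020 + 0.0002) ≈ 10.000 × 0.1428 ≈ 1.428 mcg/mL.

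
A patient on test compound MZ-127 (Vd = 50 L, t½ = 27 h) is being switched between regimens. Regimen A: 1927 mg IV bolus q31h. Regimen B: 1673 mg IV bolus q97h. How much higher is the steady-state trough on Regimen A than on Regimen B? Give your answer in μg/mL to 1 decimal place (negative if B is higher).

Regimen A: f = (1/2)^(31/27) ≈ 0.4512; Cmin,ss = (1927/50)·f/(1−f) ≈ 31.686 μg/mL.
Regimen B: f = (1/2)^(97/27) ≈ 0.0829; Cmin,ss = (1673/50)·f/(1−f) ≈ 3.025 μg/mL.
Difference ≈ 31.686 − 3.025 ≈ 28.661 μg/mL.

28.7 μg/mL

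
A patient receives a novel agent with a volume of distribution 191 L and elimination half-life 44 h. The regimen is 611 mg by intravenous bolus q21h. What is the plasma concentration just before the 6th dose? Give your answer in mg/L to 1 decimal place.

f = (1/2)^(τ/t½) = (1/2)^(21/44) ≈ 0.7183.
C₀ = D/Vd = 611/191 ≈ 3.199 mg/L.
Before the 6th dose, 5 doses have been given. Superposition: Cmin = C₀·(f + f² + … + f^5).
≈ 3.199 × (0.7183 + 0.5160 + 0.3706 + 0.2662 + 0.1912) ≈ 3.199 × 2.0623 ≈ 6.597 mg/L.

6.6 mg/L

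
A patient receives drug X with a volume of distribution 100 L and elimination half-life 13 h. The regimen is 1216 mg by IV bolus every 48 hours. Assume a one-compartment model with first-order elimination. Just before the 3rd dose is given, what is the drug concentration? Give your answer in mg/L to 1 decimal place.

f = (1/2)^(τ/t½) = (1/2)^(48/13) ≈ 0.0774.
C₀ = D/Vd = 1216/100 ≈ 12.160 mg/L.
Before the 3rd dose, 2 doses have been given. Superposition: Cmin = C₀·(f + f²).
≈ 12.160 × (0.0774 + 0.0060) ≈ 12.160 × 0.0834 ≈ 1.014 mg/L.

1.0 mg/L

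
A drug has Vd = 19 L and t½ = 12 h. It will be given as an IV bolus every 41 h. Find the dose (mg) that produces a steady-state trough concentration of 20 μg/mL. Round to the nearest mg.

3678 mg

τ/t½ = 41/12 ≈ 3.4167, so f = (1/2)^(41/12) ≈ 0.093644.
Cmin,ss = (D/Vd)·f/(1−f), so D = Cmin,ss·Vd·(1−f)/f.
D = 20 × 19 × (1−f)/f ≈ 20 × 19 × 9.67874 ≈ 3677.92 mg.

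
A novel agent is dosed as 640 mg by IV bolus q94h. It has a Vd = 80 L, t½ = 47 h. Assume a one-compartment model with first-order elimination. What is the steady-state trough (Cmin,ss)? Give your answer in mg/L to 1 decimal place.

The dosing interval is 2 half-lives, so f = 2^(−2) = 0.25.
At steady state, R = 1/(1 − 0.25) = 4/3.
Single-dose peak C₀ = D/Vd = 640/80 = 8 mg/L.
Steady-state peak Cmax,ss = C₀·R = 8 × 4/3 ≈ 10.667 mg/L.
Steady-state trough Cmin,ss = Cmax,ss·f ≈ 10.667 × 0.25 ≈ 2.667 mg/L.

2.7 mg/L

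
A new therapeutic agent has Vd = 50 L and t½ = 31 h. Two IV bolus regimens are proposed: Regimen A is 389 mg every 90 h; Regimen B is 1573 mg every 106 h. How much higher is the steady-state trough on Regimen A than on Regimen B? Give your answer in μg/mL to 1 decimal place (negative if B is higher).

-2.0 μg/mL

Regimen A: f = (1/2)^(90/31) ≈ 0.1337; Cmin,ss = (389/50)·f/(1−f) ≈ 1.201 μg/mL.
Regimen B: f = (1/2)^(106/31) ≈ 0.0935; Cmin,ss = (1573/50)·f/(1−f) ≈ 3.245 μg/mL.
Difference ≈ 1.201 − 3.245 ≈ -2.044 μg/mL.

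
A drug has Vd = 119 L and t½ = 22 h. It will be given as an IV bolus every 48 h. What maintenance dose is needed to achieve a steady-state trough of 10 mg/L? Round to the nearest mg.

4209 mg

τ/t½ = 48/22 ≈ 2.1818, so f = (1/2)^(48/22) ≈ 0.220398.
Cmin,ss = (D/Vd)·f/(1−f), so D = Cmin,ss·Vd·(1−f)/f.
D = 10 × 119 × (1−f)/f ≈ 10 × 119 × 3.53725 ≈ 4209.33 mg.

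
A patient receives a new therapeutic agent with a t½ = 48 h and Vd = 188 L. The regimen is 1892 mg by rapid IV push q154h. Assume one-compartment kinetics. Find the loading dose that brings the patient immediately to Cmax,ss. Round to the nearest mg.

f = (1/2)^(154/48) ≈ 0.108192; accumulation ratio R = 1/(1−f) ≈ 1.12132.
Loading dose to hit Cmax,ss on first dose: D_load = D_maint·R ≈ 1892 × 1.12132 ≈ 2121.54 mg.

2122 mg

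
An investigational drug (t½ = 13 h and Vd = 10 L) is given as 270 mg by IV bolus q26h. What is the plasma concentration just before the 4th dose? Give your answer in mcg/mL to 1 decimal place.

f = (1/2)^(τ/t½) = (1/2)^(26/13) ≈ 0.2500.
C₀ = D/Vd = 270/10 ≈ 27.000 mcg/mL.
Before the 4th dose, 3 doses have been given. Superposition: Cmin = C₀·(f + f² + … + f^3).
≈ 27.000 × (0.2500 + 0.0625 + 0.0156) ≈ 27.000 × 0.3281 ≈ 8.859 mcg/mL.

8.9 mcg/mL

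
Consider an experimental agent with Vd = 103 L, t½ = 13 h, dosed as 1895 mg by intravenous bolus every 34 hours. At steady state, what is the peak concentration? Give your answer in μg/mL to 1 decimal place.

22.0 μg/mL

Over one 34-h interval, 34/13 ≈ 2.6154 half-lives elapse, leaving f ≈ 0.1632 of each dose.
Accumulation ratio R = 1/(1 − f) ≈ 1/0.8368 ≈ 1.1950.
Single-dose peak C₀ = D/Vd = 1895/103 ≈ 18.398 μg/mL.
Steady-state peak Cmax,ss = C₀·R ≈ 18.398 × 1.1950 ≈ 21.986 μg/mL.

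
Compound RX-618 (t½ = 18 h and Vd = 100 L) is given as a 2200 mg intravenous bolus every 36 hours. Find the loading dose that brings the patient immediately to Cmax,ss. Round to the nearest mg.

f = (1/2)^(36/18) ≈ 0.250000; accumulation ratio R = 1/(1−f) ≈ 1.33333.
Loading dose to hit Cmax,ss on first dose: D_load = D_maint·R ≈ 2200 × 1.33333 ≈ 2933.33 mg.

2933 mg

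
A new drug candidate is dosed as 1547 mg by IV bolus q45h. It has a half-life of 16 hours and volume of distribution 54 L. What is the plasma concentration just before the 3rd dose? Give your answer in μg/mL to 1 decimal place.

f = (1/2)^(τ/t½) = (1/2)^(45/16) ≈ 0.1423.
C₀ = D/Vd = 1547/54 ≈ 28.648 μg/mL.
Before the 3rd dose, 2 doses have been given. Superposition: Cmin = C₀·(f + f²).
≈ 28.648 × (0.1423 + 0.0202) ≈ 28.648 × 0.1625 ≈ 4.655 μg/mL.

4.7 μg/mL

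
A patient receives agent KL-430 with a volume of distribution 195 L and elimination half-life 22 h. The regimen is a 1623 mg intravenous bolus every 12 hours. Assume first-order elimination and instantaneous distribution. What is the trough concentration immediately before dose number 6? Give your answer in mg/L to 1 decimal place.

15.4 mg/L

f = (1/2)^(τ/t½) = (1/2)^(12/22) ≈ 0.6852.
C₀ = D/Vd = 1623/195 ≈ 8.323 mg/L.
Before the 6th dose, 5 doses have been given. Superposition: Cmin = C₀·(f + f² + … + f^5).
≈ 8.323 × (0.6852 + 0.4695 + 0.3217 + 0.2204 + 0.1510) ≈ 8.323 × 1.8478 ≈ 15.379 mg/L.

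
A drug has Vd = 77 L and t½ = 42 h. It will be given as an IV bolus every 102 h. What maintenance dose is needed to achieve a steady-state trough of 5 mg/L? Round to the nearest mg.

1688 mg

τ/t½ = 102/42 ≈ 2.4286, so f = (1/2)^(102/42) ≈ 0.185749.
Cmin,ss = (D/Vd)·f/(1−f), so D = Cmin,ss·Vd·(1−f)/f.
D = 5 × 77 × (1−f)/f ≈ 5 × 77 × 4.38361 ≈ 1687.69 mg.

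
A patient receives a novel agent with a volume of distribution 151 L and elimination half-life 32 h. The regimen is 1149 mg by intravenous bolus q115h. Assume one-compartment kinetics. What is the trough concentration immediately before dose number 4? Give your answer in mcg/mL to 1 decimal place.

0.7 mcg/mL

f = (1/2)^(τ/t½) = (1/2)^(115/32) ≈ 0.0828.
C₀ = D/Vd = 1149/151 ≈ 7.609 mcg/mL.
Before the 4th dose, 3 doses have been given. Superposition: Cmin = C₀·(f + f² + … + f^3).
≈ 7.609 × (0.0828 + 0.0069 + 0.0006) ≈ 7.609 × 0.0903 ≈ 0.687 mcg/mL.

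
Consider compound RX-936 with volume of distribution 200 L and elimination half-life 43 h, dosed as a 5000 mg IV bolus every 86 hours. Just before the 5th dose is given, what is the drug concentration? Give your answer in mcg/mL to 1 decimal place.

f = (1/2)^(τ/t½) = (1/2)^(86/43) ≈ 0.2500.
C₀ = D/Vd = 5000/200 ≈ 25.000 mcg/mL.
Before the 5th dose, 4 doses have been given. Superposition: Cmin = C₀·(f + f² + … + f^4).
≈ 25.000 × (0.2500 + 0.0625 + 0.0156 + 0.0039) ≈ 25.000 × 0.3320 ≈ 8.300 mcg/mL.

8.3 mcg/mL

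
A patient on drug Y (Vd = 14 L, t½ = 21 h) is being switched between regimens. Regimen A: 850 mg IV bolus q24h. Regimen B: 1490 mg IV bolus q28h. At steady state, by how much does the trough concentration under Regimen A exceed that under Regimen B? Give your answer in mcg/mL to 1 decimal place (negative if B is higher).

Regimen A: f = (1/2)^(24/21) ≈ 0.4529; Cmin,ss = (850/14)·f/(1−f) ≈ 50.260 mcg/mL.
Regimen B: f = (1/2)^(28/21) ≈ 0.3969; Cmin,ss = (1490/14)·f/(1−f) ≈ 70.041 mcg/mL.
Difference ≈ 50.260 − 70.041 ≈ -19.781 mcg/mL.

-19.8 mcg/mL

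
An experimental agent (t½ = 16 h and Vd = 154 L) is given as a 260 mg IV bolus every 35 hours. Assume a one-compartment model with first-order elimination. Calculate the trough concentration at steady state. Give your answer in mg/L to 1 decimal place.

Over one 35-h interval, 35/16 ≈ 2.1875 half-lives elapse, leaving f ≈ 0.2195 of each dose.
At steady state, accumulation factor R = 1/(1 − e^(−kτ)) ≈ 1.2812.
Single-dose peak C₀ = D/Vd = 260/154 ≈ 1.688 mg/L.
Steady-state peak Cmax,ss = C₀·R ≈ 1.688 × 1.2812 ≈ 2.163 mg/L.
One interval later, Cmin,ss = Cmax,ss·e^(−kτ) ≈ 2.163 × 0.2195 ≈ 0.475 mg/L.

0.5 mg/L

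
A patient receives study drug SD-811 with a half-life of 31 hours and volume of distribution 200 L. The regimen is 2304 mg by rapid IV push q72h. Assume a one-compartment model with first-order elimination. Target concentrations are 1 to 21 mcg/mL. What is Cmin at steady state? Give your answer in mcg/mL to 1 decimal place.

τ/t½ = 72/31 ≈ 2.3226, so fraction remaining f = (1/2)^(72/31) ≈ 0.1999.
Each bolus raises the concentration by D/Vd = 2304/200 ≈ 11.520 mcg/mL.
Steady-state trough Cmin,ss = C₀·f/(1−f) ≈ 11.520 × 0.1999/0.8001 ≈ 2.878 mcg/mL.
Trough 2.9 mcg/mL vs MEC 1 mcg/mL: adequate.

2.9 mcg/mL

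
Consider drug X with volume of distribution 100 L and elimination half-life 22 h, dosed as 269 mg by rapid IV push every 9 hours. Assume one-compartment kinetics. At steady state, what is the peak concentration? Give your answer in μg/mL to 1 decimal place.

τ/t½ = 9/22 ≈ 0.40909, so fraction remaining f = (1/2)^(9/22) ≈ 0.7531.
At steady state, accumulation factor R = 1/(1 − e^(−kτ)) ≈ 4.0502.
Each bolus raises the concentration by D/Vd = 269/100 ≈ 2.690 μg/mL.
Cmax,ss = C₀/(1 − f) ≈ 2.690/0.2469 ≈ 10.895 μg/mL.

10.9 μg/mL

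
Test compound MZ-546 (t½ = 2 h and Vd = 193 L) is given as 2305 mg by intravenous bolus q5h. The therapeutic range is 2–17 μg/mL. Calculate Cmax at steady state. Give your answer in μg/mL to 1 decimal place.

k = ln2/t½ = ln2/2 ≈ 0.346574 h⁻¹; fraction remaining f = e^(−kτ) = e^(−0.346574×5) ≈ 0.1768.
Accumulation ratio R = 1/(1 − f) ≈ 1/0.8232 ≈ 1.2148.
Single-dose peak C₀ = D/Vd = 2305/193 ≈ 11.943 μg/mL.
Steady-state peak Cmax,ss = C₀·R ≈ 11.943 × 1.2148 ≈ 14.508 μg/mL.
Peak 14.5 μg/mL vs MTC 17 μg/mL: below toxic threshold.

14.5 μg/mL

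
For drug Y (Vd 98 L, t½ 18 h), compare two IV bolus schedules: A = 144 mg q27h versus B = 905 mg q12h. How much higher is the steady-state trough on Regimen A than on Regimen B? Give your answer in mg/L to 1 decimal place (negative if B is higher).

-14.9 mg/L

Regimen A: f = (1/2)^(27/18) ≈ 0.3536; Cmin,ss = (144/98)·f/(1−f) ≈ 0.804 mg/L.
Regimen B: f = (1/2)^(12/18) ≈ 0.6300; Cmin,ss = (905/98)·f/(1−f) ≈ 15.724 mg/L.
Difference ≈ 0.804 − 15.724 ≈ -14.920 mg/L.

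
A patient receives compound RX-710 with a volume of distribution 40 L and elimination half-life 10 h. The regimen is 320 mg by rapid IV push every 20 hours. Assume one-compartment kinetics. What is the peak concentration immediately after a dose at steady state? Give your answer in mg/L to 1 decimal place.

10.7 mg/L

τ = 20 h = 2 half-lives, so f = (1/2)^2 = 0.25.
Accumulation ratio R = 1/(1 − f) = 1/0.75 = 4/3.
Single-dose peak C₀ = D/Vd = 320/40 = 8 mg/L.
Steady-state peak Cmax,ss = C₀·R = 8 × 4/3 ≈ 10.667 mg/L.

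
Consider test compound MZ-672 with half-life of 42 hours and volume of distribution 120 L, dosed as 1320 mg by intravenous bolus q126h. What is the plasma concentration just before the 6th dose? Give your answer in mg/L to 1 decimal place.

1.6 mg/L

f = (1/2)^(τ/t½) = (1/2)^(126/42) ≈ 0.1250.
C₀ = D/Vd = 1320/120 ≈ 11.000 mg/L.
Before the 6th dose, 5 doses have been given. Superposition: Cmin = C₀·(f + f² + … + f^5).
≈ 11.000 × (0.1250 + 0.0156 + 0.0020 + 0.0002 + 0.0000) ≈ 11.000 × 0.1428 ≈ 1.571 mg/L.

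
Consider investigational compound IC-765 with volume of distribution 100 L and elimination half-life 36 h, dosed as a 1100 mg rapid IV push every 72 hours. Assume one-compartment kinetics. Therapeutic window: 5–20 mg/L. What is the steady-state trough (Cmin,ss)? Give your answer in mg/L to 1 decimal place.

The dosing interval is 2 half-lives, so f = 2^(−2) = 0.25.
Accumulation ratio R = 1/(1 − f) = 1/0.75 = 4/3.
Single-dose peak C₀ = D/Vd = 1100/100 = 11 mg/L.
Steady-state peak Cmax,ss = C₀·R = 11 × 4/3 ≈ 14.667 mg/L.
Steady-state trough Cmin,ss = Cmax,ss·f ≈ 14.667 × 0.25 ≈ 3.667 mg/L.
Trough 3.7 mg/L vs MEC 5 mg/L: subtherapeutic.

3.7 mg/L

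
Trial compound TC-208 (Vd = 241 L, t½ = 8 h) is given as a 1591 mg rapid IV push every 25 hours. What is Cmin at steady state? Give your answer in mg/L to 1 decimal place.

0.9 mg/L

Over one 25-h interval, 25/8 ≈ 3.125 half-lives elapse, leaving f ≈ 0.1146 of each dose.
Accumulation ratio R = 1/(1 − f) ≈ 1/0.8854 ≈ 1.1294.
Each bolus raises the concentration by D/Vd = 1591/241 ≈ 6.602 mg/L.
Steady-state peak Cmax,ss = C₀·R ≈ 6.602 × 1.1294 ≈ 7.456 mg/L.
One interval later, Cmin,ss = Cmax,ss·e^(−kτ) ≈ 7.456 × 0.1146 ≈ 0.854 mg/L.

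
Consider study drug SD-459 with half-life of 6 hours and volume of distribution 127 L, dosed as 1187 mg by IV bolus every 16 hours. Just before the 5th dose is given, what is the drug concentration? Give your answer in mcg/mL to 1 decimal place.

f = (1/2)^(τ/t½) = (1/2)^(16/6) ≈ 0.1575.
C₀ = D/Vd = 1187/127 ≈ 9.346 mcg/mL.
Before the 5th dose, 4 doses have been given. Superposition: Cmin = C₀·(f + f² + … + f^4).
≈ 9.346 × (0.1575 + 0.0248 + 0.0039 + 0.0006) ≈ 9.346 × 0.1868 ≈ 1.746 mcg/mL.

1.7 mcg/mL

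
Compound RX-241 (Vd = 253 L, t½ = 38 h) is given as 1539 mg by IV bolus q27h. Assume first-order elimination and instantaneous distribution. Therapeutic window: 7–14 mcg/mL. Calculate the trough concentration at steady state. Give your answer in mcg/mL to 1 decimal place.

τ/t½ = 27/38 ≈ 0.71053, so fraction remaining f = (1/2)^(27/38) ≈ 0.6111.
Each bolus raises the concentration by D/Vd = 1539/253 ≈ 6.083 mcg/mL.
Steady-state trough Cmin,ss = C₀·f/(1−f) ≈ 6.083 × 0.6111/0.3889 ≈ 9.559 mcg/mL.
Trough 9.6 mcg/mL vs MEC 7 mcg/mL: adequate.

9.6 mcg/mL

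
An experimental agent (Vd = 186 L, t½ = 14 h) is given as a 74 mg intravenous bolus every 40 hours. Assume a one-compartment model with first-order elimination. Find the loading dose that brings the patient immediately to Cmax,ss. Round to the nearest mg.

86 mg

f = (1/2)^(40/14) ≈ 0.138011; accumulation ratio R = 1/(1−f) ≈ 1.16011.
Loading dose to hit Cmax,ss on first dose: D_load = D_maint·R ≈ 74 × 1.16011 ≈ 85.85 mg.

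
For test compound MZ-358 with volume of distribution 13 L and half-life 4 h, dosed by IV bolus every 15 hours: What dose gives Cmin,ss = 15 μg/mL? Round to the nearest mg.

τ/t½ = 15/4 ≈ 3.75, so f = (1/2)^(15/4) ≈ 0.074325.
Cmin,ss = (D/Vd)·f/(1−f), so D = Cmin,ss·Vd·(1−f)/f.
D = 15 × 13 × (1−f)/f ≈ 15 × 13 × 12.45442 ≈ 2428.61 mg.

2429 mg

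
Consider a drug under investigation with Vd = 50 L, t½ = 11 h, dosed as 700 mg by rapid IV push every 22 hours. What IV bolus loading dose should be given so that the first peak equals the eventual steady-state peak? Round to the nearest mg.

f = (1/2)^(22/11) ≈ 0.250000; accumulation ratio R = 1/(1−f) ≈ 1.33333.
Loading dose to hit Cmax,ss on first dose: D_load = D_maint·R ≈ 700 × 1.33333 ≈ 933.33 mg.

933 mg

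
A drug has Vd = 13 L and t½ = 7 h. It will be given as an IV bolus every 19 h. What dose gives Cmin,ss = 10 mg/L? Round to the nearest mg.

723 mg

τ/t½ = 19/7 ≈ 2.7143, so f = (1/2)^(19/7) ≈ 0.152377.
Cmin,ss = (D/Vd)·f/(1−f), so D = Cmin,ss·Vd·(1−f)/f.
D = 10 × 13 × (1−f)/f ≈ 10 × 13 × 5.56267 ≈ 723.15 mg.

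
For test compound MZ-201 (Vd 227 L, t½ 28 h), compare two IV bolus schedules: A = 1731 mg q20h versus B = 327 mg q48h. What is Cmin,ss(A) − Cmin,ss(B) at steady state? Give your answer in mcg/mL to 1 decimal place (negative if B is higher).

11.3 mcg/mL

Regimen A: f = (1/2)^(20/28) ≈ 0.6095; Cmin,ss = (1731/227)·f/(1−f) ≈ 11.902 mcg/mL.
Regimen B: f = (1/2)^(48/28) ≈ 0.3048; Cmin,ss = (327/227)·f/(1−f) ≈ 0.632 mcg/mL.
Difference ≈ 11.902 − 0.632 ≈ 11.270 mcg/mL.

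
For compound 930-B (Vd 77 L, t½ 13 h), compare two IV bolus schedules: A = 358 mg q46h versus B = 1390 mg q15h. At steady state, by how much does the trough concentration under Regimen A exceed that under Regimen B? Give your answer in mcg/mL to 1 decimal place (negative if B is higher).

Regimen A: f = (1/2)^(46/13) ≈ 0.0861; Cmin,ss = (358/77)·f/(1−f) ≈ 0.438 mcg/mL.
Regimen B: f = (1/2)^(15/13) ≈ 0.4494; Cmin,ss = (1390/77)·f/(1−f) ≈ 14.734 mcg/mL.
Difference ≈ 0.438 − 14.734 ≈ -14.296 mcg/mL.

-14.3 mcg/mL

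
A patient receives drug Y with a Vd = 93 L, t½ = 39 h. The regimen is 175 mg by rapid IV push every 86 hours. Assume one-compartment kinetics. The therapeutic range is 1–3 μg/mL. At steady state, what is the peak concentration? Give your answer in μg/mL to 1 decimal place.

2.4 μg/mL

k = ln2/t½ = ln2/39 ≈ 0.017773 h⁻¹; fraction remaining f = e^(−kτ) = e^(−0.017773×86) ≈ 0.2169.
Accumulation ratio R = 1/(1 − f) ≈ 1/0.7831 ≈ 1.2770.
Each bolus raises the concentration by D/Vd = 175/93 ≈ 1.882 μg/mL.
Steady-state peak Cmax,ss = C₀·R ≈ 1.882 × 1.2770 ≈ 2.403 μg/mL.
Peak 2.4 μg/mL vs MTC 3 μg/mL: below toxic threshold.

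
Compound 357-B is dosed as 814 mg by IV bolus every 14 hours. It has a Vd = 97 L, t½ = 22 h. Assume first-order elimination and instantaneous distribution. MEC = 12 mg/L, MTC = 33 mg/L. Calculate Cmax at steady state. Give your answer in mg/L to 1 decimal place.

k = ln2/t½ = ln2/22 ≈ 0.031507 h⁻¹; fraction remaining f = e^(−kτ) = e^(−0.031507×14) ≈ 0.6433.
At steady state, accumulation factor R = 1/(1 − e^(−kτ)) ≈ 2.8035.
Single-dose peak C₀ = D/Vd = 814/97 ≈ 8.392 mg/L.
Steady-state peak Cmax,ss = C₀·R ≈ 8.392 × 2.8035 ≈ 23.527 mg/L.
Peak 23.5 mg/L vs MTC 33 mg/L: below toxic threshold.

23.5 mg/L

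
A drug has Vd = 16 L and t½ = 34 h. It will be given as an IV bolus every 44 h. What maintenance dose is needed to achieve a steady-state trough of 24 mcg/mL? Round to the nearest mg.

558 mg

τ/t½ = 44/34 ≈ 1.2941, so f = (1/2)^(44/34) ≈ 0.407785.
Cmin,ss = (D/Vd)·f/(1−f), so D = Cmin,ss·Vd·(1−f)/f.
D = 24 × 16 × (1−f)/f ≈ 24 × 16 × 1.45227 ≈ 557.67 mg.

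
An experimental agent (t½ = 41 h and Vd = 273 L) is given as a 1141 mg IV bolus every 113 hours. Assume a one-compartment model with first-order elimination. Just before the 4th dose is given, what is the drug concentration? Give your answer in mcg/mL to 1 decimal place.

0.7 mcg/mL

f = (1/2)^(τ/t½) = (1/2)^(113/41) ≈ 0.1480.
C₀ = D/Vd = 1141/273 ≈ 4.179 mcg/mL.
Before the 4th dose, 3 doses have been given. Superposition: Cmin = C₀·(f + f² + … + f^3).
≈ 4.179 × (0.1480 + 0.0219 + 0.0032) ≈ 4.179 × 0.1731 ≈ 0.723 mcg/mL.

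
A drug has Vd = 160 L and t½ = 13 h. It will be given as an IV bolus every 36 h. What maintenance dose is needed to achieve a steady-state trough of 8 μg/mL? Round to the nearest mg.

τ/t½ = 36/13 ≈ 2.7692, so f = (1/2)^(36/13) ≈ 0.146683.
Cmin,ss = (D/Vd)·f/(1−f), so D = Cmin,ss·Vd·(1−f)/f.
D = 8 × 160 × (1−f)/f ≈ 8 × 160 × 5.81742 ≈ 7446.30 mg.

7446 mg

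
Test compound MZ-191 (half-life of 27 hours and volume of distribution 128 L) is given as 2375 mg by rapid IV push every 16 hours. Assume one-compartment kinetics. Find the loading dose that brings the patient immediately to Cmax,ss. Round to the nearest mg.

7051 mg

f = (1/2)^(16/27) ≈ 0.663150; accumulation ratio R = 1/(1−f) ≈ 2.96868.
Loading dose to hit Cmax,ss on first dose: D_load = D_maint·R ≈ 2375 × 2.96868 ≈ 7050.61 mg.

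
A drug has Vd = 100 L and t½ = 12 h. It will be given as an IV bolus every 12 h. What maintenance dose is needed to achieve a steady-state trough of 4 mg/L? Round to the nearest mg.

400 mg

τ/t½ = 12/12 ≈ 1, so f = (1/2)^(12/12) ≈ 0.500000.
Cmin,ss = (D/Vd)·f/(1−f), so D = Cmin,ss·Vd·(1−f)/f.
D = 4 × 100 × (1−f)/f ≈ 4 × 100 × 1.00000 ≈ 400.00 mg.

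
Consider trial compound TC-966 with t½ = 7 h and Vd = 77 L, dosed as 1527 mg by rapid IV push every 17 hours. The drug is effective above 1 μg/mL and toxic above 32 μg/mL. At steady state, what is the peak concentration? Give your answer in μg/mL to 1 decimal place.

τ/t½ = 17/7 ≈ 2.4286, so fraction remaining f = (1/2)^(17/7) ≈ 0.1857.
At steady state, accumulation factor R = 1/(1 − e^(−kτ)) ≈ 1.2280.
Single-dose peak C₀ = D/Vd = 1527/77 ≈ 19.831 μg/mL.
Steady-state peak Cmax,ss = C₀·R ≈ 19.831 × 1.2280 ≈ 24.352 μg/mL.
Peak 24.4 μg/mL vs MTC 32 μg/mL: below toxic threshold.

24.4 μg/mL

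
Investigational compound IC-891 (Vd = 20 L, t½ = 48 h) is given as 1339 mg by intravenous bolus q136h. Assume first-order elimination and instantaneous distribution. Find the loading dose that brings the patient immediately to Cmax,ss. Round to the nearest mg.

1558 mg

f = (1/2)^(136/48) ≈ 0.140308; accumulation ratio R = 1/(1−f) ≈ 1.16321.
Loading dose to hit Cmax,ss on first dose: D_load = D_maint·R ≈ 1339 × 1.16321 ≈ 1557.54 mg.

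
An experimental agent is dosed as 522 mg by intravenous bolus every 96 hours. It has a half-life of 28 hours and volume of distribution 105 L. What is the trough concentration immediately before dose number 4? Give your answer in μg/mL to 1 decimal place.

0.5 μg/mL

f = (1/2)^(τ/t½) = (1/2)^(96/28) ≈ 0.0929.
C₀ = D/Vd = 522/105 ≈ 4.971 μg/mL.
Before the 4th dose, 3 doses have been given. Superposition: Cmin = C₀·(f + f² + … + f^3).
≈ 4.971 × (0.0929 + 0.0086 + 0.0008) ≈ 4.971 × 0.1023 ≈ 0.509 μg/mL.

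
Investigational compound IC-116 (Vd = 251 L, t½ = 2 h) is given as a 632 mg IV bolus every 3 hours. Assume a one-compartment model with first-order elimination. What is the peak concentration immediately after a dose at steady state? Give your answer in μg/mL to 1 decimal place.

3.9 μg/mL

k = ln2/t½ = ln2/2 ≈ 0.346574 h⁻¹; fraction remaining f = e^(−kτ) = e^(−0.346574×3) ≈ 0.3536.
At steady state, accumulation factor R = 1/(1 − e^(−kτ)) ≈ 1.5470.
Single-dose peak C₀ = D/Vd = 632/251 ≈ 2.518 μg/mL.
Steady-state peak Cmax,ss = C₀·R ≈ 2.518 × 1.5470 ≈ 3.895 μg/mL.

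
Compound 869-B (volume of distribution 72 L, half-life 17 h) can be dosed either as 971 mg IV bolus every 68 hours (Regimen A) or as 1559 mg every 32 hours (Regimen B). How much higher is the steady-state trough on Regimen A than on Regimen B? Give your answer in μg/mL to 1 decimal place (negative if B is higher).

-7.2 μg/mL

Regimen A: f = (1/2)^(68/17) ≈ 0.0625; Cmin,ss = (971/72)·f/(1−f) ≈ 0.899 μg/mL.
Regimen B: f = (1/2)^(32/17) ≈ 0.2712; Cmin,ss = (1559/72)·f/(1−f) ≈ 8.057 μg/mL.
Difference ≈ 0.899 − 8.057 ≈ -7.158 μg/mL.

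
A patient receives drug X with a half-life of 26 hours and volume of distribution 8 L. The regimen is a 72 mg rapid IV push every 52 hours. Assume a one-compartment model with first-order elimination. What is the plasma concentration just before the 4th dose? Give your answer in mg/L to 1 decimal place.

f = (1/2)^(τ/t½) = (1/2)^(52/26) ≈ 0.2500.
C₀ = D/Vd = 72/8 ≈ 9.000 mg/L.
Before the 4th dose, 3 doses have been given. Superposition: Cmin = C₀·(f + f² + … + f^3).
≈ 9.000 × (0.2500 + 0.0625 + 0.0156) ≈ 9.000 × 0.3281 ≈ 2.953 mg/L.

3.0 mg/L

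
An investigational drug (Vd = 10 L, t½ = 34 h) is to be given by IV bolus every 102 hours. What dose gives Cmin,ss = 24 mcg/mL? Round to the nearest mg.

1680 mg

τ/t½ = 102/34 ≈ 3, so f = (1/2)^(102/34) ≈ 0.125000.
Cmin,ss = (D/Vd)·f/(1−f), so D = Cmin,ss·Vd·(1−f)/f.
D = 24 × 10 × (1−f)/f ≈ 24 × 10 × 7.00000 ≈ 1680.00 mg.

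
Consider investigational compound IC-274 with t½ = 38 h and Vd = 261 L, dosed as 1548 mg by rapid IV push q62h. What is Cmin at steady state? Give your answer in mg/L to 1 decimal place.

k = ln2/t½ = ln2/38 ≈ 0.018241 h⁻¹; fraction remaining f = e^(−kτ) = e^(−0.018241×62) ≈ 0.3227.
Single-dose peak C₀ = D/Vd = 1548/261 ≈ 5.931 mg/L.
Steady-state trough Cmin,ss = C₀·f/(1−f) ≈ 5.931 × 0.3227/0.6773 ≈ 2.826 mg/L.

2.8 mg/L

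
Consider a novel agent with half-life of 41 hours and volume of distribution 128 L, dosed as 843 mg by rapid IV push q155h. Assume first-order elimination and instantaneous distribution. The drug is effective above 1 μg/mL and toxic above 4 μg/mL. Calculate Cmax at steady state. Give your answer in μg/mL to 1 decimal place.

7.1 μg/mL

k = ln2/t½ = ln2/41 ≈ 0.016906 h⁻¹; fraction remaining f = e^(−kτ) = e^(−0.016906×155) ≈ 0.0728.
At steady state, accumulation factor R = 1/(1 − e^(−kτ)) ≈ 1.0785.
Single-dose peak C₀ = D/Vd = 843/128 ≈ 6.586 μg/mL.
Cmax,ss = C₀/(1 − f) ≈ 6.586/0.9272 ≈ 7.103 μg/mL.
Peak 7.1 μg/mL vs MTC 4 μg/mL: exceeds toxic threshold.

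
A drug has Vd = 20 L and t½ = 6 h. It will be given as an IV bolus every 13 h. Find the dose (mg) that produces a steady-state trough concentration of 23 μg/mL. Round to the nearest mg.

1605 mg

τ/t½ = 13/6 ≈ 2.1667, so f = (1/2)^(13/6) ≈ 0.222725.
Cmin,ss = (D/Vd)·f/(1−f), so D = Cmin,ss·Vd·(1−f)/f.
D = 23 × 20 × (1−f)/f ≈ 23 × 20 × 3.48984 ≈ 1605.33 mg.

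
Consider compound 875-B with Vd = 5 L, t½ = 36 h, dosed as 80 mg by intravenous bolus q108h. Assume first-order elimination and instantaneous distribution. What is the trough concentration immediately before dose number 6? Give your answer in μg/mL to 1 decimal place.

2.3 μg/mL

f = (1/2)^(τ/t½) = (1/2)^(108/36) ≈ 0.1250.
C₀ = D/Vd = 80/5 ≈ 16.000 μg/mL.
Before the 6th dose, 5 doses have been given. Superposition: Cmin = C₀·(f + f² + … + f^5).
≈ 16.000 × (0.1250 + 0.0156 + 0.0020 + 0.0002 + 0.0000) ≈ 16.000 × 0.1428 ≈ 2.285 μg/mL.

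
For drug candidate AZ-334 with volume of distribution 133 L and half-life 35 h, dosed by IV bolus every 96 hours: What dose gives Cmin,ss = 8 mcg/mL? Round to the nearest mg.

6058 mg

τ/t½ = 96/35 ≈ 2.7429, so f = (1/2)^(96/35) ≈ 0.149389.
Cmin,ss = (D/Vd)·f/(1−f), so D = Cmin,ss·Vd·(1−f)/f.
D = 8 × 133 × (1−f)/f ≈ 8 × 133 × 5.69393 ≈ 6058.34 mg.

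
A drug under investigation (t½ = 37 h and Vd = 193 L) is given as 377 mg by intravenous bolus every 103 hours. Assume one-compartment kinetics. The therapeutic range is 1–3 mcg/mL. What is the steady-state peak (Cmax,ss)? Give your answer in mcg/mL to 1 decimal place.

Over one 103-h interval, 103/37 ≈ 2.7838 half-lives elapse, leaving f ≈ 0.1452 of each dose.
At steady state, accumulation factor R = 1/(1 − e^(−kτ)) ≈ 1.1699.
Single-dose peak C₀ = D/Vd = 377/193 ≈ 1.953 mcg/mL.
Steady-state peak Cmax,ss = C₀·R ≈ 1.953 × 1.1699 ≈ 2.285 mcg/mL.
Peak 2.3 mcg/mL vs MTC 3 mcg/mL: below toxic threshold.

2.3 mcg/mL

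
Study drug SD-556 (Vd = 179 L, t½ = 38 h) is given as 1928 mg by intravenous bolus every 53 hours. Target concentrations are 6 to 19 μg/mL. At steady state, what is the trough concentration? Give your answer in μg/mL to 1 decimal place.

6.6 μg/mL

Over one 53-h interval, 53/38 ≈ 1.3947 half-lives elapse, leaving f ≈ 0.3803 of each dose.
At steady state, accumulation factor R = 1/(1 − e^(−kτ)) ≈ 1.6137.
Each bolus raises the concentration by D/Vd = 1928/179 ≈ 10.771 μg/mL.
Cmax,ss = C₀/(1 − f) ≈ 10.771/0.6197 ≈ 17.381 μg/mL.
One interval later, Cmin,ss = Cmax,ss·e^(−kτ) ≈ 17.381 × 0.3803 ≈ 6.610 μg/mL.
Trough 6.6 μg/mL vs MEC 6 μg/mL: adequate.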